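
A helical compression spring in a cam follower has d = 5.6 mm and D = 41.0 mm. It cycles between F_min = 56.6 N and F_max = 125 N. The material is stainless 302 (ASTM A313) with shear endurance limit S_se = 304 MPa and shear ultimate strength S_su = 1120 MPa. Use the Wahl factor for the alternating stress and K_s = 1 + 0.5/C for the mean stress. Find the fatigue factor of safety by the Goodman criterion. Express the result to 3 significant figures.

C = D/d = 41.0/5.6 = 7.3214; K_W = (4C−1)/(4C−4)+0.615/C = 1.2026; K_s = 1+0.5/C = 1.0683
F_a = (F_max−F_min)/2 = 34.2 N; F_m = (F_max+F_min)/2 = 90.8 N
τ_a = K_W·8F_aD/(πd³) = 1.2026 × 20.332 = 24.452 MPa
τ_m = K_s·8F_mD/(πd³) = 1.0683 × 53.982 = 57.668 MPa
Goodman: 1/n_f = τ_a/S_se + τ_m/S_su = 24.452/304 + 57.668/1120 = 0.08044 + 0.05149 = 0.13193
n_f = 1/0.13193 = 7.58

7.58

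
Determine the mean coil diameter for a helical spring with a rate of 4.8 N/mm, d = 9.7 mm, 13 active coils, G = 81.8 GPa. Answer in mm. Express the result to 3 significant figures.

113 mm

D = (Gd⁴/(8N_a·k))^(1/3) = (81.8×10³·9.7⁴/(8·13·4.8))^(1/3)
  = (1.45066e+06)^(1/3) = 113.2023 mm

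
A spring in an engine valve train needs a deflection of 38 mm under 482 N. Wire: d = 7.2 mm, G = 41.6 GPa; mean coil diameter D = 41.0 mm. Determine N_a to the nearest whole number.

16

Required rate k = F/δ = 482/38 = 12.684 N/mm
N_a = Gd⁴/(8D³k) = (41.6×10³ × 7.2⁴)/(8 × 41.0³ × 12.684)
    = 1.11795e+08 / 6.99367e+06 = 15.99 → 16 coils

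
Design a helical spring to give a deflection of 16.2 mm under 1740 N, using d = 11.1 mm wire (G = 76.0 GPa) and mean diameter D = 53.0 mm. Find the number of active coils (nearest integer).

Required rate k = F/δ = 1740/16.2 = 107.41 N/mm
N_a = Gd⁴/(8D³k) = (76.0×10³ × 11.1⁴)/(8 × 53.0³ × 107.41)
    = 1.15373e+09 / 1.27924e+08 = 9.019 → 9 coils

9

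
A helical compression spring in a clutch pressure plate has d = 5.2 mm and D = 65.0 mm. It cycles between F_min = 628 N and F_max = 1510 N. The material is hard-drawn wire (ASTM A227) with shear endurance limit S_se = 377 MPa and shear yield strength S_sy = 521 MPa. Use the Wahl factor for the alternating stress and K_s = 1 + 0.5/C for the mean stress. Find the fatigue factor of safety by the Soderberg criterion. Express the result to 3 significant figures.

C = D/d = 65.0/5.2 = 12.5000; K_W = (4C−1)/(4C−4)+0.615/C = 1.1144; K_s = 1+0.5/C = 1.0400
F_a = (F_max−F_min)/2 = 441 N; F_m = (F_max+F_min)/2 = 1069 N
τ_a = K_W·8F_aD/(πd³) = 1.1144 × 519.14 = 578.54 MPa
τ_m = K_s·8F_mD/(πd³) = 1.0400 × 1258.4 = 1308.7 MPa
Soderberg: 1/n_f = τ_a/S_se + τ_m/S_sy = 578.54/377 + 1308.7/521 = 1.53458 + 2.51198 = 4.0466
n_f = 1/4.0466 = 0.2471

0.247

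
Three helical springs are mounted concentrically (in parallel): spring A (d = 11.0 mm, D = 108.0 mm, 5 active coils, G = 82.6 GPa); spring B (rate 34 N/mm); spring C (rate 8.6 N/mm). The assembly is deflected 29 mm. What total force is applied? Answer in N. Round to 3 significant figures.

1930 N

k_A = Gd⁴/(8D³N_a) = (82.6×10³)(11.0⁴)/(8·108.0³·5) = 24 N/mm
Parallel: k_eq = 24 + 34 + 8.6 = 66.6 N/mm
F = k_eq·δ = 66.6·29 = 1931.4 N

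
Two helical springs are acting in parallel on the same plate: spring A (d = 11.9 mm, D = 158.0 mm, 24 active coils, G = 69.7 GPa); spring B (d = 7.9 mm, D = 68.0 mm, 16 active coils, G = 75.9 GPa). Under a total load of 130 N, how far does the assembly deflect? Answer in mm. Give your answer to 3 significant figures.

k_A = Gd⁴/(8D³N_a) = (69.7×10³)(11.9⁴)/(8·158.0³·24) = 1.8456 N/mm
k_B = Gd⁴/(8D³N_a) = (75.9×10³)(7.9⁴)/(8·68.0³·16) = 7.3454 N/mm
Parallel: k_eq = 1.8456 + 7.3454 = 9.191 N/mm
δ = F/k_eq = 130/9.191 = 14.144 mm

14.1 mm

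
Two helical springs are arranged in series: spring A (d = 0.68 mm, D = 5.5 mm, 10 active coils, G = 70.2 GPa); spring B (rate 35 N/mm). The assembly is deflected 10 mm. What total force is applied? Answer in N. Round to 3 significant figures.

k_A = Gd⁴/(8D³N_a) = (70.2×10³)(0.68⁴)/(8·5.5³·10) = 1.1277 N/mm
Series: 1/k_eq = 1/1.1277 + 1/35 = 0.91533; k_eq = 1.0925 N/mm
F = k_eq·δ = 1.0925·10 = 10.925 N

10.9 N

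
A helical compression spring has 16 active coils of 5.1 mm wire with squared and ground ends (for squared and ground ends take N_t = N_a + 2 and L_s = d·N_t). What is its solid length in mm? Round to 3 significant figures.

squared and ground ends: N_t = N_a + 2 = 16 + 2 = 18
L_s = d·N_t = 5.1 × 18 = 91.8 mm

91.8 mm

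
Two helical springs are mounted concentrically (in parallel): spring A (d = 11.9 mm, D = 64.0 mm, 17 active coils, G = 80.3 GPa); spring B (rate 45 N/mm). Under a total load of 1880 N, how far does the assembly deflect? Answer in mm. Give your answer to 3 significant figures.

k_A = Gd⁴/(8D³N_a) = (80.3×10³)(11.9⁴)/(8·64.0³·17) = 45.167 N/mm
Parallel: k_eq = 45.167 + 45 = 90.167 N/mm
δ = F/k_eq = 1880/90.167 = 20.85 mm

20.9 mm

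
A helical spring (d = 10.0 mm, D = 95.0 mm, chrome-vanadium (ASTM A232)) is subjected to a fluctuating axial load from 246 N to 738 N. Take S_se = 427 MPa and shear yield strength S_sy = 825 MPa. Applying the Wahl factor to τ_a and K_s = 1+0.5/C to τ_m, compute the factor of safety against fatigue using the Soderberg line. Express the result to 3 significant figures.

C = D/d = 95.0/10.0 = 9.5000; K_W = (4C−1)/(4C−4)+0.615/C = 1.1530; K_s = 1+0.5/C = 1.0526
F_a = (F_max−F_min)/2 = 246 N; F_m = (F_max+F_min)/2 = 492 N
τ_a = K_W·8F_aD/(πd³) = 1.1530 × 59.511 = 68.615 MPa
τ_m = K_s·8F_mD/(πd³) = 1.0526 × 119.02 = 125.29 MPa
Soderberg: 1/n_f = τ_a/S_se + τ_m/S_sy = 68.615/427 + 125.29/825 = 0.16069 + 0.15186 = 0.31255
n_f = 1/0.31255 = 3.199

3.20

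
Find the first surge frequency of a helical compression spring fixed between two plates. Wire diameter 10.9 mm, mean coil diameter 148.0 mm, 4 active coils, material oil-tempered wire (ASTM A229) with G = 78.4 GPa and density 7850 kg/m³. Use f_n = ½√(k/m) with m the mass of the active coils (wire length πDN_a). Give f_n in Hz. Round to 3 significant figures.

44.2 Hz

k = Gd⁴/(8D³N_a) = (78.4×10³)(10.9⁴)/(8·148.0³·4) = 10.668 N/mm = 10668 N/m
Wire length L = πDN_a = π·148.0·4 = 1859.8 mm
m = ρ·(πd²/4)·L = 7850 × 93.313×10⁻⁶ m² × 1.8598 m = 1.3623 kg
f_n = ½√(k/m) = 0.5·√(10668/1.3623) = 0.5·√(7830.7) = 44.246 Hz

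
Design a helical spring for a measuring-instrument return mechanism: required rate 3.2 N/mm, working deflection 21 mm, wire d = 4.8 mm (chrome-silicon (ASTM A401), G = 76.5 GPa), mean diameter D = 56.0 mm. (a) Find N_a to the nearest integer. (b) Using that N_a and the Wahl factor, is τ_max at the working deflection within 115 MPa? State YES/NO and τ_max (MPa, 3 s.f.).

N_a = Gd⁴/(8D³k) = (76.5×10³)(4.8⁴)/(8·56.0³·3.2) = 9.033 → N_a = 9
Actual rate k = Gd⁴/(8D³·9) = 3.2117 N/mm
Working load F = kδ = 3.2117·21 = 67.445 N
C = 56.0/4.8 = 11.6667; K_W = (4C−1)/(4C−4)+0.615/C = 1.1230
τ_max = K_W·8FD/(πd³) = 1.1230·86.967 = 97.666 MPa
τ_max ≤ 115 MPa → acceptable

(a) 9 coils; (b) YES, τ_max = 97.7 MPa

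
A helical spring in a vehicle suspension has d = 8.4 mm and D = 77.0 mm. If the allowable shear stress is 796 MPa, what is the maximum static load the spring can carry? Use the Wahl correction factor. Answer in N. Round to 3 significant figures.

2080 N

C = D/d = 77.0/8.4 = 9.1667
K_W = (4C−1)/(4C−4) + 0.615/C = 35.667/32.667 + 0.0671 = 1.1589
τ_max = K·8FD/(πd³) → F_max = τ_allow·πd³/(8DK)
F_max = 796·π·8.4³/(8·77.0·1.1589) = 1.4822e+06/713.9 = 2076.2 N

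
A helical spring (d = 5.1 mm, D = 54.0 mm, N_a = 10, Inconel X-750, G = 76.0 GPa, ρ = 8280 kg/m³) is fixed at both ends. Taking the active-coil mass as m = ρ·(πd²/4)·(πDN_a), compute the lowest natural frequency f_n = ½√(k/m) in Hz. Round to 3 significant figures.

k = Gd⁴/(8D³N_a) = (76.0×10³)(5.1⁴)/(8·54.0³·10) = 4.0815 N/mm = 4081.5 N/m
Wire length L = πDN_a = π·54.0·10 = 1696.5 mm
m = ρ·(πd²/4)·L = 8280 × 20.428×10⁻⁶ m² × 1.6965 m = 0.28695 kg
f_n = ½√(k/m) = 0.5·√(4081.5/0.28695) = 0.5·√(14224) = 59.632 Hz

59.6 Hz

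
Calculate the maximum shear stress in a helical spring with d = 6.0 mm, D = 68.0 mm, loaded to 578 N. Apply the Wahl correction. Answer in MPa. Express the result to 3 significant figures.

522 MPa

Spring index C = D/d = 68.0/6.0 = 11.3333
K_W = (4C−1)/(4C−4) + 0.615/C = 44.333/41.333 + 0.0543 = 1.1268
τ₀ = 8FD/(πd³) = 8·578·68.0/(π·6.0³) = 314432/678.58 = 463.36 MPa
τ_max = K·τ₀ = 1.1268 × 463.36 = 522.14 MPa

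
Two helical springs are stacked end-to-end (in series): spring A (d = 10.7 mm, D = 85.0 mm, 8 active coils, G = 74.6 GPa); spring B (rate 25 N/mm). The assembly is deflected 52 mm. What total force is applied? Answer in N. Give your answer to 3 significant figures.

648 N

k_A = Gd⁴/(8D³N_a) = (74.6×10³)(10.7⁴)/(8·85.0³·8) = 24.879 N/mm
Series: 1/k_eq = 1/24.879 + 1/25 = 0.080194; k_eq = 12.47 N/mm
F = k_eq·δ = 12.47·52 = 648.43 N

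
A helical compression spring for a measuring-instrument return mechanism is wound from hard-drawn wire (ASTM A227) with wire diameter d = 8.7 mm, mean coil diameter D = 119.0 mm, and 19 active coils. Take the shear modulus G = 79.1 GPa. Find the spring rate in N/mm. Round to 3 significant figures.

1.77 N/mm

k = Gd⁴/(8D³N_a) = (79.1×10³ × 8.7⁴) / (8 × 119.0³ × 19)
  = 4.53162e+08 / 2.56144e+08 = 1.7692 N/mm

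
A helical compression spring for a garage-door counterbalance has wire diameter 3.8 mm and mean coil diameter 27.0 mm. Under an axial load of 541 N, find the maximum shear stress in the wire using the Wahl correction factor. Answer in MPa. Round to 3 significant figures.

Spring index C = D/d = 27.0/3.8 = 7.1053
K_W = (4C−1)/(4C−4) + 0.615/C = 27.421/24.421 + 0.0866 = 1.2094
τ₀ = 8FD/(πd³) = 8·541·27.0/(π·3.8³) = 116856/172.39 = 677.88 MPa
τ_max = K·τ₀ = 1.2094 × 677.88 = 819.82 MPa

820 MPa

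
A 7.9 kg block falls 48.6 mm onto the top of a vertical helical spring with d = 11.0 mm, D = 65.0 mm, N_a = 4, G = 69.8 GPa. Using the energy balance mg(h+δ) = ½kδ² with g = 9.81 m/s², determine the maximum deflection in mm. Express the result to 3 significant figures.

8.74 mm

k = Gd⁴/(8D³N_a) = (69.8×10³)(11.0⁴)/(8·65.0³·4) = 116.29 N/mm
W = mg = 7.9 × 9.81 = 77.499 N
½kδ² − Wδ − Wh = 0 → δ = (W + √(W² + 2kWh))/k
δ = (77.499 + √(6006.1 + 875989))/116.29 = (77.499 + 939.15)/116.29 = 8.7424 mm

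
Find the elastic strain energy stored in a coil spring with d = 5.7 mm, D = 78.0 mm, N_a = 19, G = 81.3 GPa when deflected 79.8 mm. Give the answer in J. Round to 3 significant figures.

3.79 J

k = Gd⁴/(8D³N_a) = (81.3×10³)(5.7⁴)/(8·78.0³·19) = 1.1898 N/mm
U = ½kδ² = 0.5 × 1.1898 × 79.8² = 3788.2 N·mm = 3.7882 J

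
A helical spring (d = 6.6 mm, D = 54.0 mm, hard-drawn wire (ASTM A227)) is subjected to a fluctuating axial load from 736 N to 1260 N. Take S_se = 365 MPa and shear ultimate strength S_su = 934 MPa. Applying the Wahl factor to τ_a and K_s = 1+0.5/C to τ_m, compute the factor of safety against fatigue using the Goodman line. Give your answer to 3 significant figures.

1.06

C = D/d = 54.0/6.6 = 8.1818; K_W = (4C−1)/(4C−4)+0.615/C = 1.1796; K_s = 1+0.5/C = 1.0611
F_a = (F_max−F_min)/2 = 262 N; F_m = (F_max+F_min)/2 = 998 N
τ_a = K_W·8F_aD/(πd³) = 1.1796 × 125.32 = 147.82 MPa
τ_m = K_s·8F_mD/(πd³) = 1.0611 × 477.35 = 506.52 MPa
Goodman: 1/n_f = τ_a/S_se + τ_m/S_su = 147.82/365 + 506.52/934 = 0.40499 + 0.54231 = 0.9473
n_f = 1/0.9473 = 1.056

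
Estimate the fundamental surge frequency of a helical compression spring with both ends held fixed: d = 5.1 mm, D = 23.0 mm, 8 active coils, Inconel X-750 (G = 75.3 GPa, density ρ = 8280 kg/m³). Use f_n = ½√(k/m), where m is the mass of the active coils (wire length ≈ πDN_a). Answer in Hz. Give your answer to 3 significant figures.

k = Gd⁴/(8D³N_a) = (75.3×10³)(5.1⁴)/(8·23.0³·8) = 65.42 N/mm = 65420 N/m
Wire length L = πDN_a = π·23.0·8 = 578.05 mm
m = ρ·(πd²/4)·L = 8280 × 20.428×10⁻⁶ m² × 0.57805 m = 0.097775 kg
f_n = ½√(k/m) = 0.5·√(65420/0.097775) = 0.5·√(6.6909e+05) = 408.99 Hz

409 Hz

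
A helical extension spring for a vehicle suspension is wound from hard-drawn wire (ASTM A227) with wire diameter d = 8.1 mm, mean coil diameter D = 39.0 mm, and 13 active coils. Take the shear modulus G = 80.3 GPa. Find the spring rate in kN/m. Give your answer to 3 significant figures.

k = Gd⁴/(8D³N_a) = (80.3×10³ × 8.1⁴) / (8 × 39.0³ × 13)
  = 3.45665e+08 / 6.16918e+06 = 56.031 N/mm

56.0 kN/m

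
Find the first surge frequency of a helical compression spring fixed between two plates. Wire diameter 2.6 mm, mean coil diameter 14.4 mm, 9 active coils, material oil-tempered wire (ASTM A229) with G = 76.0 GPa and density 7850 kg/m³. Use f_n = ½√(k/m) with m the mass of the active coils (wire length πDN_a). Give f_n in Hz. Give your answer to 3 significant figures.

488 Hz

k = Gd⁴/(8D³N_a) = (76.0×10³)(2.6⁴)/(8·14.4³·9) = 16.154 N/mm = 16154 N/m
Wire length L = πDN_a = π·14.4·9 = 407.15 mm
m = ρ·(πd²/4)·L = 7850 × 5.3093×10⁻⁶ m² × 0.40715 m = 0.016969 kg
f_n = ½√(k/m) = 0.5·√(16154/0.016969) = 0.5·√(9.5198e+05) = 487.85 Hz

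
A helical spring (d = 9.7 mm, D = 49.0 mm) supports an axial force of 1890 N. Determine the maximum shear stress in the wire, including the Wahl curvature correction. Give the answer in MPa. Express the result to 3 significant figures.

Spring index C = D/d = 49.0/9.7 = 5.0515
K_W = (4C−1)/(4C−4) + 0.615/C = 19.206/16.206 + 0.1217 = 1.3069
τ₀ = 8FD/(πd³) = 8·1890·49.0/(π·9.7³) = 740880/2867.2 = 258.39 MPa
τ_max = K·τ₀ = 1.3069 × 258.39 = 337.68 MPa

338 MPa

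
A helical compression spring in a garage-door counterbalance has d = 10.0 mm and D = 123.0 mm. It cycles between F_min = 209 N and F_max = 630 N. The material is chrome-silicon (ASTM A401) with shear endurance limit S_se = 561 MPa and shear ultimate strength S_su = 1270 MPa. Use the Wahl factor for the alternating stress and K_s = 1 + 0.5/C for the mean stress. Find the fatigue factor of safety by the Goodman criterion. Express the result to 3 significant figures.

C = D/d = 123.0/10.0 = 12.3000; K_W = (4C−1)/(4C−4)+0.615/C = 1.1164; K_s = 1+0.5/C = 1.0407
F_a = (F_max−F_min)/2 = 210.5 N; F_m = (F_max+F_min)/2 = 419.5 N
τ_a = K_W·8F_aD/(πd³) = 1.1164 × 65.932 = 73.605 MPa
τ_m = K_s·8F_mD/(πd³) = 1.0407 × 131.39 = 136.74 MPa
Goodman: 1/n_f = τ_a/S_se + τ_m/S_su = 73.605/561 + 136.74/1270 = 0.13120 + 0.10767 = 0.23887
n_f = 1/0.23887 = 4.186

4.19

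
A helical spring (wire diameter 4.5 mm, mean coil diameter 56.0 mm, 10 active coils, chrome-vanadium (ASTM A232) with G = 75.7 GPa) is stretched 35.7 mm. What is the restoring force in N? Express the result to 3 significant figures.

78.9 N

k = Gd⁴/(8D³N_a) = (75.7×10³)(4.5⁴)/(8·56.0³·10) = 2.2095 N/mm
F = k·δ = 2.2095 × 35.7 = 78.879 N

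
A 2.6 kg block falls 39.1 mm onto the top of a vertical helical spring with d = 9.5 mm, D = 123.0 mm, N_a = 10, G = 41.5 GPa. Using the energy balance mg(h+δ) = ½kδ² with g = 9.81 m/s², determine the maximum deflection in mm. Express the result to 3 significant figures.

k = Gd⁴/(8D³N_a) = (41.5×10³)(9.5⁴)/(8·123.0³·10) = 2.2706 N/mm
W = mg = 2.6 × 9.81 = 25.506 N
½kδ² − Wδ − Wh = 0 → δ = (W + √(W² + 2kWh))/k
δ = (25.506 + √(650.56 + 4528.83))/2.2706 = (25.506 + 71.968)/2.2706 = 42.929 mm

42.9 mm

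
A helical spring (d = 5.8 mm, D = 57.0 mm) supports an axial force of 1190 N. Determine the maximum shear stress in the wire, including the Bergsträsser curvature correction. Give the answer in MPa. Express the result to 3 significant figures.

Spring index C = D/d = 57.0/5.8 = 9.8276
K_B = (4C+2)/(4C−3) = 41.310/36.310 = 1.1377
τ₀ = 8FD/(πd³) = 8·1190·57.0/(π·5.8³) = 542640/612.96 = 885.27 MPa
τ_max = K·τ₀ = 1.1377 × 885.27 = 1007.2 MPa

1010 MPa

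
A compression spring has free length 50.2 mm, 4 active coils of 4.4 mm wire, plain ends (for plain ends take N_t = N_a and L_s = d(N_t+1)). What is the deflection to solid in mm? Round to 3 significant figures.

N_t = 4; L_s = 4.4·5 = 22 mm
δ_solid = L₀ − L_s = 50.2 − 22 = 28.2 mm

28.2 mm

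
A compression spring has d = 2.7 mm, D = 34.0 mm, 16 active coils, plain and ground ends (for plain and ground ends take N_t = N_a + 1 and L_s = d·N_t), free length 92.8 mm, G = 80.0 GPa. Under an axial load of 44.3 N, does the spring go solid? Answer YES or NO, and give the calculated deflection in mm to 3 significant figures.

YES, δ = 52.4 mm

k = Gd⁴/(8D³N_a) = (80.0×10³)(2.7⁴)/(8·34.0³·16) = 0.84508 N/mm
N_t = 17; L_s = 2.7·17 = 45.9 mm; δ_solid = L₀ − L_s = 92.8 − 45.9 = 46.9 mm
δ = F/k = 44.3/0.84508 = 52.421 mm
δ ≥ δ_solid → spring goes solid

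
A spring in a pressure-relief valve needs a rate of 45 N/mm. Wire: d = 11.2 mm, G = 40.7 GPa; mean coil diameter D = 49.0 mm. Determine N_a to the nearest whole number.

15

N_a = Gd⁴/(8D³k) = (40.7×10³ × 11.2⁴)/(8 × 49.0³ × 45)
    = 6.40422e+08 / 4.23536e+07 = 15.12 → 15 coils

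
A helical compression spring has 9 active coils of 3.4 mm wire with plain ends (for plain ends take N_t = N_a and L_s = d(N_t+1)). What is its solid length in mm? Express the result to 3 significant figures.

plain ends: N_t = N_a = 9
L_s = d·(N_t+1) = 3.4 × 10 = 34 mm

34.0 mm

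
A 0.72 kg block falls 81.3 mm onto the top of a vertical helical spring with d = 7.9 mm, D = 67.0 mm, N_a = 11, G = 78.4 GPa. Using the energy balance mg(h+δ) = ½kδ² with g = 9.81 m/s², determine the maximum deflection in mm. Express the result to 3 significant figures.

k = Gd⁴/(8D³N_a) = (78.4×10³)(7.9⁴)/(8·67.0³·11) = 11.538 N/mm
W = mg = 0.72 × 9.81 = 7.0632 N
½kδ² − Wδ − Wh = 0 → δ = (W + √(W² + 2kWh))/k
δ = (7.0632 + √(49.889 + 13250.7))/11.538 = (7.0632 + 115.33)/11.538 = 10.608 mm

10.6 mm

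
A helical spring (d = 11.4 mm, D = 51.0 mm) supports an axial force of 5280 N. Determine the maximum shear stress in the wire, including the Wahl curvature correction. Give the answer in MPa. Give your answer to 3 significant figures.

Spring index C = D/d = 51.0/11.4 = 4.4737
K_W = (4C−1)/(4C−4) + 0.615/C = 16.895/13.895 + 0.1375 = 1.3534
τ₀ = 8FD/(πd³) = 8·5280·51.0/(π·11.4³) = 2.15424e+06/4654.4 = 462.84 MPa
τ_max = K·τ₀ = 1.3534 × 462.84 = 626.4 MPa

626 MPa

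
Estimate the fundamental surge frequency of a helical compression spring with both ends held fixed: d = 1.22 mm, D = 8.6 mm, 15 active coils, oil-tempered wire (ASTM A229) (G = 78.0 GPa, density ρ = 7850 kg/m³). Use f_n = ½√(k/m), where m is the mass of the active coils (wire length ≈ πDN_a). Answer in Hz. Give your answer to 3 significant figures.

k = Gd⁴/(8D³N_a) = (78.0×10³)(1.22⁴)/(8·8.6³·15) = 2.2639 N/mm = 2263.9 N/m
Wire length L = πDN_a = π·8.6·15 = 405.27 mm
m = ρ·(πd²/4)·L = 7850 × 1.169×10⁻⁶ m² × 0.40527 m = 0.0037189 kg
f_n = ½√(k/m) = 0.5·√(2263.9/0.0037189) = 0.5·√(6.0875e+05) = 390.11 Hz

390 Hz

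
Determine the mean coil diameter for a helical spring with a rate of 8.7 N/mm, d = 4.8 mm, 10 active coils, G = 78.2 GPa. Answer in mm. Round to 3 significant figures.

D = (Gd⁴/(8N_a·k))^(1/3) = (78.2×10³·4.8⁴/(8·10·8.7))^(1/3)
  = (59643.4)^(1/3) = 39.0710 mm

39.1 mm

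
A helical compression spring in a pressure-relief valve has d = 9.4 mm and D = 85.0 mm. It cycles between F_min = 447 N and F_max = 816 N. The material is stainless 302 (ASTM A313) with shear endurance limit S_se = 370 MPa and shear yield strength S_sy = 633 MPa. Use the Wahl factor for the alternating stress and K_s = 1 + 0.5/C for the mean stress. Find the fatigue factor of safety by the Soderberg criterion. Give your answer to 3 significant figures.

C = D/d = 85.0/9.4 = 9.0426; K_W = (4C−1)/(4C−4)+0.615/C = 1.1613; K_s = 1+0.5/C = 1.0553
F_a = (F_max−F_min)/2 = 184.5 N; F_m = (F_max+F_min)/2 = 631.5 N
τ_a = K_W·8F_aD/(πd³) = 1.1613 × 48.081 = 55.835 MPa
τ_m = K_s·8F_mD/(πd³) = 1.0553 × 164.57 = 173.67 MPa
Soderberg: 1/n_f = τ_a/S_se + τ_m/S_sy = 55.835/370 + 173.67/633 = 0.15090 + 0.27436 = 0.42526
n_f = 1/0.42526 = 2.351

2.35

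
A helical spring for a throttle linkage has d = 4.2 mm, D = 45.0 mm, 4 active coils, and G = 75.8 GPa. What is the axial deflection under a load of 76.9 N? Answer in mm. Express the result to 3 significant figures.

k = Gd⁴/(8D³N_a) = (75.8×10³)(4.2⁴)/(8·45.0³·4) = 8.0887 N/mm
δ = F/k = 76.9 / 8.0887 = 9.5071 mm

9.51 mm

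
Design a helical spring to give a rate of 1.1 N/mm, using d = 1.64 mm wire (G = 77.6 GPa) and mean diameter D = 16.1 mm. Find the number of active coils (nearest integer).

15

N_a = Gd⁴/(8D³k) = (77.6×10³ × 1.64⁴)/(8 × 16.1³ × 1.1)
    = 561354 / 36724.9 = 15.29 → 15 coils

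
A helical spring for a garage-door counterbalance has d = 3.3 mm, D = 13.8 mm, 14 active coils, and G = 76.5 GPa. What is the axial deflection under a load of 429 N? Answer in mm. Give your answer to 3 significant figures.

13.9 mm

k = Gd⁴/(8D³N_a) = (76.5×10³)(3.3⁴)/(8·13.8³·14) = 30.822 N/mm
δ = F/k = 429 / 30.822 = 13.919 mm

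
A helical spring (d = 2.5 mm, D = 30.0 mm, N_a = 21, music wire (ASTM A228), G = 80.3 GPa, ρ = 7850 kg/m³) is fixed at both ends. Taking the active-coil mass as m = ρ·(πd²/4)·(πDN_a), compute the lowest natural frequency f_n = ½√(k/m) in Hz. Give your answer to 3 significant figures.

47.6 Hz

k = Gd⁴/(8D³N_a) = (80.3×10³)(2.5⁴)/(8·30.0³·21) = 0.69152 N/mm = 691.52 N/m
Wire length L = πDN_a = π·30.0·21 = 1979.2 mm
m = ρ·(πd²/4)·L = 7850 × 4.9087×10⁻⁶ m² × 1.9792 m = 0.076266 kg
f_n = ½√(k/m) = 0.5·√(691.52/0.076266) = 0.5·√(9067.2) = 47.611 Hz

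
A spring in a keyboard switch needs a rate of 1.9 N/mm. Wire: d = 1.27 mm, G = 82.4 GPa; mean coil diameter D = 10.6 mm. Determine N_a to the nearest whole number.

12

N_a = Gd⁴/(8D³k) = (82.4×10³ × 1.27⁴)/(8 × 10.6³ × 1.9)
    = 214359 / 18103.4 = 11.84 → 12 coils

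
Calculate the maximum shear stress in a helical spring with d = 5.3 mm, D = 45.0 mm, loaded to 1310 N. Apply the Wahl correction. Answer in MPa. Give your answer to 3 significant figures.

Spring index C = D/d = 45.0/5.3 = 8.4906
K_W = (4C−1)/(4C−4) + 0.615/C = 32.962/29.962 + 0.0724 = 1.1726
τ₀ = 8FD/(πd³) = 8·1310·45.0/(π·5.3³) = 471600/467.71 = 1008.3 MPa
τ_max = K·τ₀ = 1.1726 × 1008.3 = 1182.3 MPa

1180 MPa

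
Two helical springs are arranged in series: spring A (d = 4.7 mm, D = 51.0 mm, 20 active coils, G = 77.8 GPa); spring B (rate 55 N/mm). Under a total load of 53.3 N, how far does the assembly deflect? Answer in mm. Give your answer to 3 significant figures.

k_A = Gd⁴/(8D³N_a) = (77.8×10³)(4.7⁴)/(8·51.0³·20) = 1.7887 N/mm
Series: 1/k_eq = 1/1.7887 + 1/55 = 0.57724; k_eq = 1.7324 N/mm
δ = F/k_eq = 53.3/1.7324 = 30.767 mm

30.8 mm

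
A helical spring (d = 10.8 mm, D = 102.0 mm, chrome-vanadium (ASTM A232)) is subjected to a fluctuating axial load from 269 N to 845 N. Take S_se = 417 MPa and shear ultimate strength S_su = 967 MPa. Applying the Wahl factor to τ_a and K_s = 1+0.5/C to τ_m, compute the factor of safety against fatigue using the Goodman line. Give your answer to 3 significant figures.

C = D/d = 102.0/10.8 = 9.4444; K_W = (4C−1)/(4C−4)+0.615/C = 1.1539; K_s = 1+0.5/C = 1.0529
F_a = (F_max−F_min)/2 = 288 N; F_m = (F_max+F_min)/2 = 557 N
τ_a = K_W·8F_aD/(πd³) = 1.1539 × 59.383 = 68.524 MPa
τ_m = K_s·8F_mD/(πd³) = 1.0529 × 114.85 = 120.93 MPa
Goodman: 1/n_f = τ_a/S_se + τ_m/S_su = 68.524/417 + 120.93/967 = 0.16433 + 0.12506 = 0.28938
n_f = 1/0.28938 = 3.456

3.46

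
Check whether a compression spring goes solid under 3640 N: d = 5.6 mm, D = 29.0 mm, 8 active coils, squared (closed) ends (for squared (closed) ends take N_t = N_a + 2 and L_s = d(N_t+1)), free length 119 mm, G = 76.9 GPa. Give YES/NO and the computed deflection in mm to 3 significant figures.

YES, δ = 75.1 mm

k = Gd⁴/(8D³N_a) = (76.9×10³)(5.6⁴)/(8·29.0³·8) = 48.451 N/mm
N_t = 10; L_s = 5.6·11 = 61.6 mm; δ_solid = L₀ − L_s = 119 − 61.6 = 57.4 mm
δ = F/k = 3640/48.451 = 75.127 mm
δ ≥ δ_solid → spring goes solid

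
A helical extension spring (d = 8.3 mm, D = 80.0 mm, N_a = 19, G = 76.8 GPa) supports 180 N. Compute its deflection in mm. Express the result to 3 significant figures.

k = Gd⁴/(8D³N_a) = (76.8×10³)(8.3⁴)/(8·80.0³·19) = 4.6834 N/mm
δ = F/k = 180 / 4.6834 = 38.434 mm

38.4 mm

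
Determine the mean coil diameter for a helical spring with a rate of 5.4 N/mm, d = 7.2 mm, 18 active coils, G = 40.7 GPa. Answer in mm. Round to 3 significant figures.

D = (Gd⁴/(8N_a·k))^(1/3) = (40.7×10³·7.2⁴/(8·18·5.4))^(1/3)
  = (140659)^(1/3) = 52.0063 mm

52.0 mm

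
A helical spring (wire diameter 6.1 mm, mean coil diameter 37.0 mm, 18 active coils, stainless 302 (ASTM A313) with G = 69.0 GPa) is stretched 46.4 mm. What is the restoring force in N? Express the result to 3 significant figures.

608 N

k = Gd⁴/(8D³N_a) = (69.0×10³)(6.1⁴)/(8·37.0³·18) = 13.098 N/mm
F = k·δ = 13.098 × 46.4 = 607.74 N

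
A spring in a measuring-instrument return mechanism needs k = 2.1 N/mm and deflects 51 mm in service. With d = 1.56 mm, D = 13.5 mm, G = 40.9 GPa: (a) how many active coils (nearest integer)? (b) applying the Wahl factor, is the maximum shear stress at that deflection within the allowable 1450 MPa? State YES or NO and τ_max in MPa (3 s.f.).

N_a = Gd⁴/(8D³k) = (40.9×10³)(1.56⁴)/(8·13.5³·2.1) = 5.86 → N_a = 6
Actual rate k = Gd⁴/(8D³·6) = 2.0511 N/mm
Working load F = kδ = 2.0511·51 = 104.6 N
C = 13.5/1.56 = 8.6538; K_W = (4C−1)/(4C−4)+0.615/C = 1.1691
τ_max = K_W·8FD/(πd³) = 1.1691·947.22 = 1107.4 MPa
τ_max ≤ 1450 MPa → acceptable

(a) 6 coils; (b) YES, τ_max = 1110 MPa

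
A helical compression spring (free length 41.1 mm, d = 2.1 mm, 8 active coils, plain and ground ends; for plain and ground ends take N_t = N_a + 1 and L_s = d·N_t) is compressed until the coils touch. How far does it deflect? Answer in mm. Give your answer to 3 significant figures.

22.2 mm

N_t = 9; L_s = 2.1·9 = 18.9 mm
δ_solid = L₀ − L_s = 41.1 − 18.9 = 22.2 mm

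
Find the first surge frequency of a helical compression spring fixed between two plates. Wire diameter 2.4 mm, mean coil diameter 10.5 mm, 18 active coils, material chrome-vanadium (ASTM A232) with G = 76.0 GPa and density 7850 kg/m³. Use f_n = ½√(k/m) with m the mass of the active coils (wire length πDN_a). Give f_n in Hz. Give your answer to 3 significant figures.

423 Hz

k = Gd⁴/(8D³N_a) = (76.0×10³)(2.4⁴)/(8·10.5³·18) = 15.126 N/mm = 15126 N/m
Wire length L = πDN_a = π·10.5·18 = 593.76 mm
m = ρ·(πd²/4)·L = 7850 × 4.5239×10⁻⁶ m² × 0.59376 m = 0.021086 kg
f_n = ½√(k/m) = 0.5·√(15126/0.021086) = 0.5·√(7.1736e+05) = 423.48 Hz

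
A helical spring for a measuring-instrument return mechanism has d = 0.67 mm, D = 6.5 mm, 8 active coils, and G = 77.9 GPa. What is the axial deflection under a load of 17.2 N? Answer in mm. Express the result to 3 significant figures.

k = Gd⁴/(8D³N_a) = (77.9×10³)(0.67⁴)/(8·6.5³·8) = 0.89313 N/mm
δ = F/k = 17.2 / 0.89313 = 19.258 mm

19.3 mm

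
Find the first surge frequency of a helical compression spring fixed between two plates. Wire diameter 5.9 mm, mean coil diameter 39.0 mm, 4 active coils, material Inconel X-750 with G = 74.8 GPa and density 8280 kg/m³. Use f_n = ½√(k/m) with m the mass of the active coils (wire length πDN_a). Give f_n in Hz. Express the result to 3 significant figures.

k = Gd⁴/(8D³N_a) = (74.8×10³)(5.9⁴)/(8·39.0³·4) = 47.749 N/mm = 47749 N/m
Wire length L = πDN_a = π·39.0·4 = 490.09 mm
m = ρ·(πd²/4)·L = 8280 × 27.34×10⁻⁶ m² × 0.49009 m = 0.11094 kg
f_n = ½√(k/m) = 0.5·√(47749/0.11094) = 0.5·√(4.3039e+05) = 328.02 Hz

328 Hz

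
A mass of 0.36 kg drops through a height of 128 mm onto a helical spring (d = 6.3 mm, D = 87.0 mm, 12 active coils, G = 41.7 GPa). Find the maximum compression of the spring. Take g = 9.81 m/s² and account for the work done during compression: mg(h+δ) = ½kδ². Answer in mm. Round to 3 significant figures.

k = Gd⁴/(8D³N_a) = (41.7×10³)(6.3⁴)/(8·87.0³·12) = 1.0391 N/mm
W = mg = 0.36 × 9.81 = 3.5316 N
½kδ² − Wδ − Wh = 0 → δ = (W + √(W² + 2kWh))/k
δ = (3.5316 + √(12.472 + 939.465))/1.0391 = (3.5316 + 30.853)/1.0391 = 33.09 mm

33.1 mm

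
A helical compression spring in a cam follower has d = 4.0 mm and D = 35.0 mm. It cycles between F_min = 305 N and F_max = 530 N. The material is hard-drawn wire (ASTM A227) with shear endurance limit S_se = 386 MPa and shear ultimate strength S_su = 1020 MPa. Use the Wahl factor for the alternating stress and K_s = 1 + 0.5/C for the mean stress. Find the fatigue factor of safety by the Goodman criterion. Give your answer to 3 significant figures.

0.929

C = D/d = 35.0/4.0 = 8.7500; K_W = (4C−1)/(4C−4)+0.615/C = 1.1671; K_s = 1+0.5/C = 1.0571
F_a = (F_max−F_min)/2 = 112.5 N; F_m = (F_max+F_min)/2 = 417.5 N
τ_a = K_W·8F_aD/(πd³) = 1.1671 × 156.67 = 182.84 MPa
τ_m = K_s·8F_mD/(πd³) = 1.0571 × 581.41 = 614.64 MPa
Goodman: 1/n_f = τ_a/S_se + τ_m/S_su = 182.84/386 + 614.64/1020 = 0.47368 + 0.60258 = 1.0763
n_f = 1/1.0763 = 0.9291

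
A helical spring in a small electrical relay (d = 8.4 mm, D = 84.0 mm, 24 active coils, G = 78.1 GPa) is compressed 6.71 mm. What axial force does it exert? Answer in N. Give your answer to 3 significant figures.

k = Gd⁴/(8D³N_a) = (78.1×10³)(8.4⁴)/(8·84.0³·24) = 3.4169 N/mm
F = k·δ = 3.4169 × 6.71 = 22.927 N

22.9 N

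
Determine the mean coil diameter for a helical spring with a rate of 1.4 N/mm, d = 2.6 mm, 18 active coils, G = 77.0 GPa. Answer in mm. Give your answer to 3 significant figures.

25.9 mm

D = (Gd⁴/(8N_a·k))^(1/3) = (77.0×10³·2.6⁴/(8·18·1.4))^(1/3)
  = (17453.9)^(1/3) = 25.9397 mm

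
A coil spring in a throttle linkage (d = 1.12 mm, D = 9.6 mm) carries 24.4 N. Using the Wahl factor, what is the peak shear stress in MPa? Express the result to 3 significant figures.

497 MPa

Spring index C = D/d = 9.6/1.12 = 8.5714
K_W = (4C−1)/(4C−4) + 0.615/C = 33.286/30.286 + 0.0717 = 1.1708
τ₀ = 8FD/(πd³) = 8·24.4·9.6/(π·1.12³) = 1873.92/4.4137 = 424.57 MPa
τ_max = K·τ₀ = 1.1708 × 424.57 = 497.09 MPa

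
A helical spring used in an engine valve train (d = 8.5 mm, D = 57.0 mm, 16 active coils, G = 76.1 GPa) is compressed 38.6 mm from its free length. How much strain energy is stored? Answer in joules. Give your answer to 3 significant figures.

k = Gd⁴/(8D³N_a) = (76.1×10³)(8.5⁴)/(8·57.0³·16) = 16.758 N/mm
U = ½kδ² = 0.5 × 16.758 × 38.6² = 12484 N·mm = 12.484 J

12.5 J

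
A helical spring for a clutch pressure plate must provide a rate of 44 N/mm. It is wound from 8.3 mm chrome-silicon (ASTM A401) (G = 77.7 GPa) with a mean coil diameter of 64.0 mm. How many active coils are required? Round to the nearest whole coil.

4

N_a = Gd⁴/(8D³k) = (77.7×10³ × 8.3⁴)/(8 × 64.0³ × 44)
    = 3.68751e+08 / 9.22747e+07 = 3.996 → 4 coils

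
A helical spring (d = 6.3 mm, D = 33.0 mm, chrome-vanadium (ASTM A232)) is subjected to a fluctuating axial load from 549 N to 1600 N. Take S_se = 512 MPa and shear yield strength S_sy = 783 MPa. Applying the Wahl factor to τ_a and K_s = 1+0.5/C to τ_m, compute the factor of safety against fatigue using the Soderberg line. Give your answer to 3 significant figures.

1.05

C = D/d = 33.0/6.3 = 5.2381; K_W = (4C−1)/(4C−4)+0.615/C = 1.2944; K_s = 1+0.5/C = 1.0955
F_a = (F_max−F_min)/2 = 525.5 N; F_m = (F_max+F_min)/2 = 1074.5 N
τ_a = K_W·8F_aD/(πd³) = 1.2944 × 176.61 = 228.59 MPa
τ_m = K_s·8F_mD/(πd³) = 1.0955 × 361.11 = 395.58 MPa
Soderberg: 1/n_f = τ_a/S_se + τ_m/S_sy = 228.59/512 + 395.58/783 = 0.44647 + 0.50521 = 0.95168
n_f = 1/0.95168 = 1.051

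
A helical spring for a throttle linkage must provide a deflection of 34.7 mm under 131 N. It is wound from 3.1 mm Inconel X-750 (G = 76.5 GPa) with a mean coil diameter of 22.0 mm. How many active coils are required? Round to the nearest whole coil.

Required rate k = F/δ = 131/34.7 = 3.7752 N/mm
N_a = Gd⁴/(8D³k) = (76.5×10³ × 3.1⁴)/(8 × 22.0³ × 3.7752)
    = 7.06494e+06 / 321588 = 21.97 → 22 coils

22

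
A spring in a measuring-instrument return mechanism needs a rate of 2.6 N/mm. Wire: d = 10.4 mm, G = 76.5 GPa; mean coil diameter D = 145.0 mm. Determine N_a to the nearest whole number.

14

N_a = Gd⁴/(8D³k) = (76.5×10³ × 10.4⁴)/(8 × 145.0³ × 2.6)
    = 8.94942e+08 / 6.34114e+07 = 14.11 → 14 coils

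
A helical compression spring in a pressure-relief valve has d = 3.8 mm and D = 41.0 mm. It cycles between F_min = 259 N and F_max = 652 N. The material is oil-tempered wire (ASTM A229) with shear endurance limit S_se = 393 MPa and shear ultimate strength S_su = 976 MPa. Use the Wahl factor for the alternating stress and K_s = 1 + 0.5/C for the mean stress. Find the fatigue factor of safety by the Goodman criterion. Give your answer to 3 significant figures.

0.498

C = D/d = 41.0/3.8 = 10.7895; K_W = (4C−1)/(4C−4)+0.615/C = 1.1336; K_s = 1+0.5/C = 1.0463
F_a = (F_max−F_min)/2 = 196.5 N; F_m = (F_max+F_min)/2 = 455.5 N
τ_a = K_W·8F_aD/(πd³) = 1.1336 × 373.88 = 423.84 MPa
τ_m = K_s·8F_mD/(πd³) = 1.0463 × 866.69 = 906.85 MPa
Goodman: 1/n_f = τ_a/S_se + τ_m/S_su = 423.84/393 + 906.85/976 = 1.07847 + 0.92915 = 2.0076
n_f = 1/2.0076 = 0.4981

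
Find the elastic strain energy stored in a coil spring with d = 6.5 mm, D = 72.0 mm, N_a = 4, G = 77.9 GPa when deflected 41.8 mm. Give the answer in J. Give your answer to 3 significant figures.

k = Gd⁴/(8D³N_a) = (77.9×10³)(6.5⁴)/(8·72.0³·4) = 11.642 N/mm
U = ½kδ² = 0.5 × 11.642 × 41.8² = 10171 N·mm = 10.171 J

10.2 J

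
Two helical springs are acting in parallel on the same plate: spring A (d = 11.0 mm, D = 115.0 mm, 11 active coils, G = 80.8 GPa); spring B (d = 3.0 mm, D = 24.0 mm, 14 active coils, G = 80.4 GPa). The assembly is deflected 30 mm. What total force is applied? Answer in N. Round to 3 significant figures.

391 N

k_A = Gd⁴/(8D³N_a) = (80.8×10³)(11.0⁴)/(8·115.0³·11) = 8.8391 N/mm
k_B = Gd⁴/(8D³N_a) = (80.4×10³)(3.0⁴)/(8·24.0³·14) = 4.2062 N/mm
Parallel: k_eq = 8.8391 + 4.2062 = 13.045 N/mm
F = k_eq·δ = 13.045·30 = 391.36 N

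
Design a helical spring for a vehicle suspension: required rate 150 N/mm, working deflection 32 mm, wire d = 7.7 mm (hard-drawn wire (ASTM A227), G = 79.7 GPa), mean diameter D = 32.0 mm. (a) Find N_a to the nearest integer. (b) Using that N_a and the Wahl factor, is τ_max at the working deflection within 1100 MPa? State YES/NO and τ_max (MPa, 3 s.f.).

N_a = Gd⁴/(8D³k) = (79.7×10³)(7.7⁴)/(8·32.0³·150) = 7.125 → N_a = 7
Actual rate k = Gd⁴/(8D³·7) = 152.68 N/mm
Working load F = kδ = 152.68·32 = 4885.8 N
C = 32.0/7.7 = 4.1558; K_W = (4C−1)/(4C−4)+0.615/C = 1.3856
τ_max = K_W·8FD/(πd³) = 1.3856·872.07 = 1208.4 MPa
τ_max > 1100 MPa → exceeds allowable

(a) 7 coils; (b) NO, τ_max = 1210 MPa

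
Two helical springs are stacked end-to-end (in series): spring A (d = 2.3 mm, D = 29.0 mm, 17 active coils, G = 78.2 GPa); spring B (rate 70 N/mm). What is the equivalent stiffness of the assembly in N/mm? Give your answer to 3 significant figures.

k_A = Gd⁴/(8D³N_a) = (78.2×10³)(2.3⁴)/(8·29.0³·17) = 0.65976 N/mm
Series: 1/k_eq = 1/0.65976 + 1/70 = 1.53; k_eq = 0.6536 N/mm

0.654 N/mm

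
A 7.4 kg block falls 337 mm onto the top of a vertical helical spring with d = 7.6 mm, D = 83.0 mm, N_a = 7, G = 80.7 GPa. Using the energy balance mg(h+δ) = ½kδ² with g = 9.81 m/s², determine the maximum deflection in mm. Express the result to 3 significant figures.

k = Gd⁴/(8D³N_a) = (80.7×10³)(7.6⁴)/(8·83.0³·7) = 8.4082 N/mm
W = mg = 7.4 × 9.81 = 72.594 N
½kδ² − Wδ − Wh = 0 → δ = (W + √(W² + 2kWh))/k
δ = (72.594 + √(5269.9 + 411402))/8.4082 = (72.594 + 645.5)/8.4082 = 85.404 mm

85.4 mm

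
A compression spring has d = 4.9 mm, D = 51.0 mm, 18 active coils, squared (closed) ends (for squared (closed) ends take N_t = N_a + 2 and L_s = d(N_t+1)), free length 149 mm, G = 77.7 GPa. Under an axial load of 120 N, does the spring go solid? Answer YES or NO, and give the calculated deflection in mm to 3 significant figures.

YES, δ = 51.2 mm

k = Gd⁴/(8D³N_a) = (77.7×10³)(4.9⁴)/(8·51.0³·18) = 2.3449 N/mm
N_t = 20; L_s = 4.9·21 = 102.9 mm; δ_solid = L₀ − L_s = 149 − 102.9 = 46.1 mm
δ = F/k = 120/2.3449 = 51.174 mm
δ ≥ δ_solid → spring goes solid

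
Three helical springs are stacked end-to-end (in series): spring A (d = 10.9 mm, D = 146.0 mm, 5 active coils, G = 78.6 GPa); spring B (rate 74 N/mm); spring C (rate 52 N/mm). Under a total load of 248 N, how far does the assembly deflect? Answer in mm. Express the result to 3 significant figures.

35.9 mm

k_A = Gd⁴/(8D³N_a) = (78.6×10³)(10.9⁴)/(8·146.0³·5) = 8.9127 N/mm
Series: 1/k_eq = 1/8.9127 + 1/74 + 1/52 = 0.14494; k_eq = 6.8992 N/mm
δ = F/k_eq = 248/6.8992 = 35.946 mm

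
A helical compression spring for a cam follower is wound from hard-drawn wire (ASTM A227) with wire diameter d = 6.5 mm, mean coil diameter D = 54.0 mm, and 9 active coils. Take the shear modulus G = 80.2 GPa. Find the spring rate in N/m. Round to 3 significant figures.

12600 N/m

k = Gd⁴/(8D³N_a) = (80.2×10³ × 6.5⁴) / (8 × 54.0³ × 9)
  = 1.43162e+08 / 1.13374e+07 = 12.627 N/mm = 12627 N/m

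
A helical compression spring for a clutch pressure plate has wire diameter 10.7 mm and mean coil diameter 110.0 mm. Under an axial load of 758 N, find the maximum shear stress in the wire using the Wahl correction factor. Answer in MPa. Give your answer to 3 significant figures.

Spring index C = D/d = 110.0/10.7 = 10.2804
K_W = (4C−1)/(4C−4) + 0.615/C = 40.121/37.121 + 0.0598 = 1.1406
τ₀ = 8FD/(πd³) = 8·758·110.0/(π·10.7³) = 667040/3848.6 = 173.32 MPa
τ_max = K·τ₀ = 1.1406 × 173.32 = 197.7 MPa

198 MPa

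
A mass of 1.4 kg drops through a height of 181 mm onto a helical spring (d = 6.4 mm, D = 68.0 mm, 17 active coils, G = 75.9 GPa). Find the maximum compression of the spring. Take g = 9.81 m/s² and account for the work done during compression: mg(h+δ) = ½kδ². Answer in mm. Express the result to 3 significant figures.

45.7 mm

k = Gd⁴/(8D³N_a) = (75.9×10³)(6.4⁴)/(8·68.0³·17) = 2.9778 N/mm
W = mg = 1.4 × 9.81 = 13.734 N
½kδ² − Wδ − Wh = 0 → δ = (W + √(W² + 2kWh))/k
δ = (13.734 + √(188.62 + 14804.8))/2.9778 = (13.734 + 122.45)/2.9778 = 45.732 mm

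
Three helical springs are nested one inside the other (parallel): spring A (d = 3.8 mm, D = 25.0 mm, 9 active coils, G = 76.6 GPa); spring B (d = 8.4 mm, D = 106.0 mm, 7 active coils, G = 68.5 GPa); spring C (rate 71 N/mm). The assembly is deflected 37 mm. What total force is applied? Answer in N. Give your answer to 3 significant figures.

3340 N

k_A = Gd⁴/(8D³N_a) = (76.6×10³)(3.8⁴)/(8·25.0³·9) = 14.197 N/mm
k_B = Gd⁴/(8D³N_a) = (68.5×10³)(8.4⁴)/(8·106.0³·7) = 5.1133 N/mm
Parallel: k_eq = 14.197 + 5.1133 + 71 = 90.311 N/mm
F = k_eq·δ = 90.311·37 = 3341.5 N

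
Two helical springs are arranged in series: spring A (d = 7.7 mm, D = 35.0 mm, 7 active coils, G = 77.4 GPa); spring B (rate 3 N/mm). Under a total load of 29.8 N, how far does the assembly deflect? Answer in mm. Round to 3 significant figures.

k_A = Gd⁴/(8D³N_a) = (77.4×10³)(7.7⁴)/(8·35.0³·7) = 113.32 N/mm
Series: 1/k_eq = 1/113.32 + 1/3 = 0.34216; k_eq = 2.9226 N/mm
δ = F/k_eq = 29.8/2.9226 = 10.196 mm

10.2 mm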